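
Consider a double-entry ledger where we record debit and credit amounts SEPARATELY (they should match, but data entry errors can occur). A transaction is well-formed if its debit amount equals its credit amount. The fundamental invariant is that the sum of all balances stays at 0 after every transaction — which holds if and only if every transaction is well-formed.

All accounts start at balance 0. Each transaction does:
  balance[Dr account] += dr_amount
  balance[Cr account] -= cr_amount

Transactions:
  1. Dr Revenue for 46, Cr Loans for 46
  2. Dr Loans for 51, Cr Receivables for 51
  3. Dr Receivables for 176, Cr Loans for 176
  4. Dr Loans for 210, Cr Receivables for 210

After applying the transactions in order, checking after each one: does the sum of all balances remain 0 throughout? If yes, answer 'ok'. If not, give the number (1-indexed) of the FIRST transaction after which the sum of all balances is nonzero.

Answer: ok

Derivation:
After txn 1: dr=46 cr=46 sum_balances=0
After txn 2: dr=51 cr=51 sum_balances=0
After txn 3: dr=176 cr=176 sum_balances=0
After txn 4: dr=210 cr=210 sum_balances=0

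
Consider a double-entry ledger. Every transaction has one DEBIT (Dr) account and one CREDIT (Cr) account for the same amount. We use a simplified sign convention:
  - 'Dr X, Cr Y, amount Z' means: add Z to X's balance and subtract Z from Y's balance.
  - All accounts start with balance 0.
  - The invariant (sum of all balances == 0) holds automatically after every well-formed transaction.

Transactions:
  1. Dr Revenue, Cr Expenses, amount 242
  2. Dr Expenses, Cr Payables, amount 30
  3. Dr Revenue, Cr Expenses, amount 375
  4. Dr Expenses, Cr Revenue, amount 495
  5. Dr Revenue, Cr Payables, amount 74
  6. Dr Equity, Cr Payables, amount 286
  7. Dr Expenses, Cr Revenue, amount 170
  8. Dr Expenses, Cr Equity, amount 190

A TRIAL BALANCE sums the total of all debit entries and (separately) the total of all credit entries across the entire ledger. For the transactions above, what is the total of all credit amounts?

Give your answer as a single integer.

Txn 1: credit+=242
Txn 2: credit+=30
Txn 3: credit+=375
Txn 4: credit+=495
Txn 5: credit+=74
Txn 6: credit+=286
Txn 7: credit+=170
Txn 8: credit+=190
Total credits = 1862

Answer: 1862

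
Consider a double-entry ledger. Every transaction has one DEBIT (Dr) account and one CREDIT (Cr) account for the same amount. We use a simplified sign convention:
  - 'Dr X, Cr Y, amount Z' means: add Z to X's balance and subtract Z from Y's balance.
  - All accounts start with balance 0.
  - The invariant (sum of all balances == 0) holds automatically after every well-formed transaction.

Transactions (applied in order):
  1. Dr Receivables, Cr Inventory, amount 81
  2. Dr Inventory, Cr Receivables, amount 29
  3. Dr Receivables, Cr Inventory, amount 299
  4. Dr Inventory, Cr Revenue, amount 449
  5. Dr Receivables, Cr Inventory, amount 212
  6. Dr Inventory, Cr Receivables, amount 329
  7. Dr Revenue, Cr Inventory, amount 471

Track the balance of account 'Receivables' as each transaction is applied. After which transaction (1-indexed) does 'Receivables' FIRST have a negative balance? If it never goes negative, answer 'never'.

After txn 1: Receivables=81
After txn 2: Receivables=52
After txn 3: Receivables=351
After txn 4: Receivables=351
After txn 5: Receivables=563
After txn 6: Receivables=234
After txn 7: Receivables=234

Answer: never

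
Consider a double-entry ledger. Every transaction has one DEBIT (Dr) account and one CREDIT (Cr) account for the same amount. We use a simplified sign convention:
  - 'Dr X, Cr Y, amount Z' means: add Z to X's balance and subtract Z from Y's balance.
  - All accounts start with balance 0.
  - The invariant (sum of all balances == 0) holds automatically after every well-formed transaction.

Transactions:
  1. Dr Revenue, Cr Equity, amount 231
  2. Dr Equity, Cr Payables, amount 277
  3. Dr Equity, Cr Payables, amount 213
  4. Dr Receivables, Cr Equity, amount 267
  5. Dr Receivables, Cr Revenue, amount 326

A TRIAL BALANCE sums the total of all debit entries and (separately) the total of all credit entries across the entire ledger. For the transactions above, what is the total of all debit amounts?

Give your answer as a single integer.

Txn 1: debit+=231
Txn 2: debit+=277
Txn 3: debit+=213
Txn 4: debit+=267
Txn 5: debit+=326
Total debits = 1314

Answer: 1314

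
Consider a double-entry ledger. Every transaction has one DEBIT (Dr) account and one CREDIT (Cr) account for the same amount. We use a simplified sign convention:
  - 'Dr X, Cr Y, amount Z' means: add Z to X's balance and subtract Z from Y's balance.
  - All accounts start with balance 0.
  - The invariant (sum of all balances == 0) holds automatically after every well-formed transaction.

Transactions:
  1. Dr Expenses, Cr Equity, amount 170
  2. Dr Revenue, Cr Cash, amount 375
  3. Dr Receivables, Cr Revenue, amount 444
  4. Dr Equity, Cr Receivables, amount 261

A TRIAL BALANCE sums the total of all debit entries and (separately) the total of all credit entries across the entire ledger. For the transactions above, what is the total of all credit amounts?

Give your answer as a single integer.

Txn 1: credit+=170
Txn 2: credit+=375
Txn 3: credit+=444
Txn 4: credit+=261
Total credits = 1250

Answer: 1250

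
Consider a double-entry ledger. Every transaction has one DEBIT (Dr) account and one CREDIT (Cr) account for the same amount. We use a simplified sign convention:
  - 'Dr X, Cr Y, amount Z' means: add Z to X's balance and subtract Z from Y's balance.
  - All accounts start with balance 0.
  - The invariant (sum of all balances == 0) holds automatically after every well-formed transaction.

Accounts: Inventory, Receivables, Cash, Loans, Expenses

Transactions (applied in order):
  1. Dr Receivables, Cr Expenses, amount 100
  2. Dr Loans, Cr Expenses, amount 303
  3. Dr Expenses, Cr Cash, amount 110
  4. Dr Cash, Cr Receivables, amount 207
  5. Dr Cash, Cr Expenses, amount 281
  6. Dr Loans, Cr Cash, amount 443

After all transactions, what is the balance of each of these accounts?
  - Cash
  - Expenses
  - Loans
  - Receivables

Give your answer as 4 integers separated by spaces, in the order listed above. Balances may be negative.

After txn 1 (Dr Receivables, Cr Expenses, amount 100): Expenses=-100 Receivables=100
After txn 2 (Dr Loans, Cr Expenses, amount 303): Expenses=-403 Loans=303 Receivables=100
After txn 3 (Dr Expenses, Cr Cash, amount 110): Cash=-110 Expenses=-293 Loans=303 Receivables=100
After txn 4 (Dr Cash, Cr Receivables, amount 207): Cash=97 Expenses=-293 Loans=303 Receivables=-107
After txn 5 (Dr Cash, Cr Expenses, amount 281): Cash=378 Expenses=-574 Loans=303 Receivables=-107
After txn 6 (Dr Loans, Cr Cash, amount 443): Cash=-65 Expenses=-574 Loans=746 Receivables=-107

Answer: -65 -574 746 -107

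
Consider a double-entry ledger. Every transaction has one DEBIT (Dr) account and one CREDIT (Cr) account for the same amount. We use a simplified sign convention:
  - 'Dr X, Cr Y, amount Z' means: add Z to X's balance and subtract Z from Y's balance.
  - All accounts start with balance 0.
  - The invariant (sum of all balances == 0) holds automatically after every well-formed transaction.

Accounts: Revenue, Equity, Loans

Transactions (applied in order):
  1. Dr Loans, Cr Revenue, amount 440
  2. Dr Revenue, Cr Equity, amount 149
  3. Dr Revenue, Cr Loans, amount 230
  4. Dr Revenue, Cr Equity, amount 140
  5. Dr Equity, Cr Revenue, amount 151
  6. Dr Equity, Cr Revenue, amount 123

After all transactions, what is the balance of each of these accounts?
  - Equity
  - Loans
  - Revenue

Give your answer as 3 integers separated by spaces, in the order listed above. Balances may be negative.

Answer: -15 210 -195

Derivation:
After txn 1 (Dr Loans, Cr Revenue, amount 440): Loans=440 Revenue=-440
After txn 2 (Dr Revenue, Cr Equity, amount 149): Equity=-149 Loans=440 Revenue=-291
After txn 3 (Dr Revenue, Cr Loans, amount 230): Equity=-149 Loans=210 Revenue=-61
After txn 4 (Dr Revenue, Cr Equity, amount 140): Equity=-289 Loans=210 Revenue=79
After txn 5 (Dr Equity, Cr Revenue, amount 151): Equity=-138 Loans=210 Revenue=-72
After txn 6 (Dr Equity, Cr Revenue, amount 123): Equity=-15 Loans=210 Revenue=-195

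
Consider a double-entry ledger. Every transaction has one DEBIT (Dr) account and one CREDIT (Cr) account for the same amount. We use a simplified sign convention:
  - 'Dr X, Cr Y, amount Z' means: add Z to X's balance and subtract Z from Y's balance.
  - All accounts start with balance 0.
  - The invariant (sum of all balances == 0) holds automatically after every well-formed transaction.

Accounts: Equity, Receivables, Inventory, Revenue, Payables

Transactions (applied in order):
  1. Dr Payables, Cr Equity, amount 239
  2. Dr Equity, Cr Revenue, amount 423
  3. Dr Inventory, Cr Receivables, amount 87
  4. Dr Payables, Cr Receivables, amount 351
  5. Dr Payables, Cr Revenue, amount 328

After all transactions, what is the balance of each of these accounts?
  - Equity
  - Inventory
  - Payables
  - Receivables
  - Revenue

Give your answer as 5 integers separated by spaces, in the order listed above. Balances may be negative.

Answer: 184 87 918 -438 -751

Derivation:
After txn 1 (Dr Payables, Cr Equity, amount 239): Equity=-239 Payables=239
After txn 2 (Dr Equity, Cr Revenue, amount 423): Equity=184 Payables=239 Revenue=-423
After txn 3 (Dr Inventory, Cr Receivables, amount 87): Equity=184 Inventory=87 Payables=239 Receivables=-87 Revenue=-423
After txn 4 (Dr Payables, Cr Receivables, amount 351): Equity=184 Inventory=87 Payables=590 Receivables=-438 Revenue=-423
After txn 5 (Dr Payables, Cr Revenue, amount 328): Equity=184 Inventory=87 Payables=918 Receivables=-438 Revenue=-751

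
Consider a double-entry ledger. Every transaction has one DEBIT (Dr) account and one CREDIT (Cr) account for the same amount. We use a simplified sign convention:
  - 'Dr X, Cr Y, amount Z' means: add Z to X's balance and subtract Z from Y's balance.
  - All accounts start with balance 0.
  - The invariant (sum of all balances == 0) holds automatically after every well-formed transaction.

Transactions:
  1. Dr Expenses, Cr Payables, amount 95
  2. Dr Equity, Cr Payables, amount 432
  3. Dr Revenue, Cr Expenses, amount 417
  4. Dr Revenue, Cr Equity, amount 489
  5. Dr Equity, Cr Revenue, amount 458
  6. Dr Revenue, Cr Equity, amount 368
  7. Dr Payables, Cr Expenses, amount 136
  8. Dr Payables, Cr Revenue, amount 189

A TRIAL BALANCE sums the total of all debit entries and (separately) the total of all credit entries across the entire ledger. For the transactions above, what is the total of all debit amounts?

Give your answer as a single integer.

Answer: 2584

Derivation:
Txn 1: debit+=95
Txn 2: debit+=432
Txn 3: debit+=417
Txn 4: debit+=489
Txn 5: debit+=458
Txn 6: debit+=368
Txn 7: debit+=136
Txn 8: debit+=189
Total debits = 2584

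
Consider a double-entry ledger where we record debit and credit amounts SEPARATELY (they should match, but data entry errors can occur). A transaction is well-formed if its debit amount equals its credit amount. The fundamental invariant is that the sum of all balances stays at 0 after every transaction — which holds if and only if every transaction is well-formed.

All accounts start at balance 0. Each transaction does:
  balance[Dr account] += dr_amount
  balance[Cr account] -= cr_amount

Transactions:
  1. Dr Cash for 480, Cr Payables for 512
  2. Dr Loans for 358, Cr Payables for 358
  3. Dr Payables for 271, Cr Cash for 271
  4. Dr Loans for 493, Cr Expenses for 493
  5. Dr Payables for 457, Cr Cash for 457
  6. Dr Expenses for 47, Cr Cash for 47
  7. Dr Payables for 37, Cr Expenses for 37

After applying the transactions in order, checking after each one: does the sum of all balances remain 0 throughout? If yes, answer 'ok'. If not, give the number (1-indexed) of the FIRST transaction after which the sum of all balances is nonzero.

Answer: 1

Derivation:
After txn 1: dr=480 cr=512 sum_balances=-32
After txn 2: dr=358 cr=358 sum_balances=-32
After txn 3: dr=271 cr=271 sum_balances=-32
After txn 4: dr=493 cr=493 sum_balances=-32
After txn 5: dr=457 cr=457 sum_balances=-32
After txn 6: dr=47 cr=47 sum_balances=-32
After txn 7: dr=37 cr=37 sum_balances=-32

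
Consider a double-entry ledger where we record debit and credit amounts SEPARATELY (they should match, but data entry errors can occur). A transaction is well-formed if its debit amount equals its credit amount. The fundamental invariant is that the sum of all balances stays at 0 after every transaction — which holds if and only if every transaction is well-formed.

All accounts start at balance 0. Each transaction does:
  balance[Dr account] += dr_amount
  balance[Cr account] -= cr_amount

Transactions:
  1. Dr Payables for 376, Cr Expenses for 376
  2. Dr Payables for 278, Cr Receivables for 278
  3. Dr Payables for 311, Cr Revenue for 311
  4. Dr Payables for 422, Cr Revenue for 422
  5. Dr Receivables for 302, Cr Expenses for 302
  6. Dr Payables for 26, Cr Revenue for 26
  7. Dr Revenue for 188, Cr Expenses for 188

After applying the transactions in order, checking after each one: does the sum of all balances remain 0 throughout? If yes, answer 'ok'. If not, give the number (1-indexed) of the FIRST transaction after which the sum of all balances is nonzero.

After txn 1: dr=376 cr=376 sum_balances=0
After txn 2: dr=278 cr=278 sum_balances=0
After txn 3: dr=311 cr=311 sum_balances=0
After txn 4: dr=422 cr=422 sum_balances=0
After txn 5: dr=302 cr=302 sum_balances=0
After txn 6: dr=26 cr=26 sum_balances=0
After txn 7: dr=188 cr=188 sum_balances=0

Answer: ok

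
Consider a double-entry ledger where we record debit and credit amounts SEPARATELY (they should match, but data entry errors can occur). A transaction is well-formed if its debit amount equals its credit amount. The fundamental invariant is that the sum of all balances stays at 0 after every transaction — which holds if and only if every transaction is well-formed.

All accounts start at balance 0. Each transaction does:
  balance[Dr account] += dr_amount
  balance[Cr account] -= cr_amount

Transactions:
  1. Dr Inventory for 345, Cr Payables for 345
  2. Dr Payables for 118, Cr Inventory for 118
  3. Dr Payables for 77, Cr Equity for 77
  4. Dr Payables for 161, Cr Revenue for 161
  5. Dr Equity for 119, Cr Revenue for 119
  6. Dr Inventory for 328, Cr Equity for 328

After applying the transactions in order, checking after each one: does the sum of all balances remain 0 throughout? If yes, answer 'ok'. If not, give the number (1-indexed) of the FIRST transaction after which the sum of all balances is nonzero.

After txn 1: dr=345 cr=345 sum_balances=0
After txn 2: dr=118 cr=118 sum_balances=0
After txn 3: dr=77 cr=77 sum_balances=0
After txn 4: dr=161 cr=161 sum_balances=0
After txn 5: dr=119 cr=119 sum_balances=0
After txn 6: dr=328 cr=328 sum_balances=0

Answer: ok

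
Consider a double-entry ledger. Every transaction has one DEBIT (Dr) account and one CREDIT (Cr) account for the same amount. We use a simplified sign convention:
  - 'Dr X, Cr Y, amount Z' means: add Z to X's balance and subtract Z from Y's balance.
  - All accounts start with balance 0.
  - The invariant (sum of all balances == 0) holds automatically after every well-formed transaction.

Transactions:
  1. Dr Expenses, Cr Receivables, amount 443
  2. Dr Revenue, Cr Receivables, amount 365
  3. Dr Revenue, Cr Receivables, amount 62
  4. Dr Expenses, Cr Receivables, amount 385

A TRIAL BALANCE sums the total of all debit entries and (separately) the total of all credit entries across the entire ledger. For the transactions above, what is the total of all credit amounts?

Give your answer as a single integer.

Txn 1: credit+=443
Txn 2: credit+=365
Txn 3: credit+=62
Txn 4: credit+=385
Total credits = 1255

Answer: 1255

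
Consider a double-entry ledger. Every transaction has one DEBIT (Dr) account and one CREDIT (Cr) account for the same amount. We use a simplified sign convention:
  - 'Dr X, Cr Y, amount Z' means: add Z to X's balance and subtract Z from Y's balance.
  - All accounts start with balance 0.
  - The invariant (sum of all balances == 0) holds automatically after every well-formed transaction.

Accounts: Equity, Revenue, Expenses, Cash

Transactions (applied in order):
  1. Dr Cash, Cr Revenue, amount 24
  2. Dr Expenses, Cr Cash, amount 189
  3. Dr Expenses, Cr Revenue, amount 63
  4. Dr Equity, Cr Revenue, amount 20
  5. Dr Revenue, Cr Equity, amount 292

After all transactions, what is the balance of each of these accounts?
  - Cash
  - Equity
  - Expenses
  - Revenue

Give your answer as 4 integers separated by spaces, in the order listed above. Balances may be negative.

Answer: -165 -272 252 185

Derivation:
After txn 1 (Dr Cash, Cr Revenue, amount 24): Cash=24 Revenue=-24
After txn 2 (Dr Expenses, Cr Cash, amount 189): Cash=-165 Expenses=189 Revenue=-24
After txn 3 (Dr Expenses, Cr Revenue, amount 63): Cash=-165 Expenses=252 Revenue=-87
After txn 4 (Dr Equity, Cr Revenue, amount 20): Cash=-165 Equity=20 Expenses=252 Revenue=-107
After txn 5 (Dr Revenue, Cr Equity, amount 292): Cash=-165 Equity=-272 Expenses=252 Revenue=185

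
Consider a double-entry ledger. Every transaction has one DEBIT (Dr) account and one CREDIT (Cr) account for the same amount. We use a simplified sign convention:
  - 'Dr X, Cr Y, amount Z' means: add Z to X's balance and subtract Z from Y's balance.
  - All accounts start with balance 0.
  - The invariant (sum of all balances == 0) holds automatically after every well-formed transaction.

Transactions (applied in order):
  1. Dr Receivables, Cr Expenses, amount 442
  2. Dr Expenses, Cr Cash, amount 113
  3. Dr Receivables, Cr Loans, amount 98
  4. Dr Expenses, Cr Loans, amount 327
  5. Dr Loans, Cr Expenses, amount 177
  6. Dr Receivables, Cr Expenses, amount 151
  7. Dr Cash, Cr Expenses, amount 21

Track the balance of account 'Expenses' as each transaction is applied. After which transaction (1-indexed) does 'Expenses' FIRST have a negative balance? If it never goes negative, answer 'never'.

Answer: 1

Derivation:
After txn 1: Expenses=-442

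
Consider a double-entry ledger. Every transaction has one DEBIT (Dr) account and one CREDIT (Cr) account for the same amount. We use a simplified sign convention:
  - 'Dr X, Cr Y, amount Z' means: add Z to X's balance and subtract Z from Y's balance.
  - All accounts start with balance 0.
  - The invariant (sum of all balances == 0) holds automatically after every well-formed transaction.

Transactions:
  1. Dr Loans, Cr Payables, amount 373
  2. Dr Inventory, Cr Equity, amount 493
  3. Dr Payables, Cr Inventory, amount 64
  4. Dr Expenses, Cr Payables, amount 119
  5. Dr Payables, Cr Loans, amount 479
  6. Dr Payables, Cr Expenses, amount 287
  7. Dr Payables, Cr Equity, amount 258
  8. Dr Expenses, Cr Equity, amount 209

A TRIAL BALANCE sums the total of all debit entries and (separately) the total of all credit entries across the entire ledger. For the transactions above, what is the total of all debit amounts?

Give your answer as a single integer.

Answer: 2282

Derivation:
Txn 1: debit+=373
Txn 2: debit+=493
Txn 3: debit+=64
Txn 4: debit+=119
Txn 5: debit+=479
Txn 6: debit+=287
Txn 7: debit+=258
Txn 8: debit+=209
Total debits = 2282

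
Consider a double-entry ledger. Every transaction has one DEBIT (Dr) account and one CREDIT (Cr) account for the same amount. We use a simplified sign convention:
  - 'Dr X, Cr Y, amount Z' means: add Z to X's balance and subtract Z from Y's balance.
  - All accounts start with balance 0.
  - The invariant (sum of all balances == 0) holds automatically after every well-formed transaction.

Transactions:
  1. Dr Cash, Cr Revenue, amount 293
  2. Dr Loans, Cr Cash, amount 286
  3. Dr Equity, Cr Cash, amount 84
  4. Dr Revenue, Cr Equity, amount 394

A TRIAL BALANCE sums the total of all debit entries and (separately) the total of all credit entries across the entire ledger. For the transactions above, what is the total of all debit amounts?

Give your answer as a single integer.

Answer: 1057

Derivation:
Txn 1: debit+=293
Txn 2: debit+=286
Txn 3: debit+=84
Txn 4: debit+=394
Total debits = 1057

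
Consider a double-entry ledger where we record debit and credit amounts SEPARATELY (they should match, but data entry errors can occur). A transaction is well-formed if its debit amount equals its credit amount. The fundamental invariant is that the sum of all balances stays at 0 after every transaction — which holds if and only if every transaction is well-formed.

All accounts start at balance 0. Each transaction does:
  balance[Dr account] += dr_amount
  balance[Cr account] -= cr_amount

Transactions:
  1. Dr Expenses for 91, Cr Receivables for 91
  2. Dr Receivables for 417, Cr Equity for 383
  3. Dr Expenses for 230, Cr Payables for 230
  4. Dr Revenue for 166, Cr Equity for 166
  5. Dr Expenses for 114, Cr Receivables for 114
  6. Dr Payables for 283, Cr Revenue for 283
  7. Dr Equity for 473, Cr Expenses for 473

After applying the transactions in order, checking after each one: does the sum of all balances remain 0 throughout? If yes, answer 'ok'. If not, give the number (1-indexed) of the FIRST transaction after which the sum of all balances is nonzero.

After txn 1: dr=91 cr=91 sum_balances=0
After txn 2: dr=417 cr=383 sum_balances=34
After txn 3: dr=230 cr=230 sum_balances=34
After txn 4: dr=166 cr=166 sum_balances=34
After txn 5: dr=114 cr=114 sum_balances=34
After txn 6: dr=283 cr=283 sum_balances=34
After txn 7: dr=473 cr=473 sum_balances=34

Answer: 2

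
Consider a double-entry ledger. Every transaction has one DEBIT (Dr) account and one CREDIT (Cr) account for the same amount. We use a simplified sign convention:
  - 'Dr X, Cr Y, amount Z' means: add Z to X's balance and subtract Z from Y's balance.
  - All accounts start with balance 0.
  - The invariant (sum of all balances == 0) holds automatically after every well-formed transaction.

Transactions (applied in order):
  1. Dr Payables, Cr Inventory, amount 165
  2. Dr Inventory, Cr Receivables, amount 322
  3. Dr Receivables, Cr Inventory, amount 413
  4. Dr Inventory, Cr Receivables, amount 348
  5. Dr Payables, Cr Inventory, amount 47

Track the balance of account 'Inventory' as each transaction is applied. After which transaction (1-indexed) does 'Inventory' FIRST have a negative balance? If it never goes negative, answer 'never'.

Answer: 1

Derivation:
After txn 1: Inventory=-165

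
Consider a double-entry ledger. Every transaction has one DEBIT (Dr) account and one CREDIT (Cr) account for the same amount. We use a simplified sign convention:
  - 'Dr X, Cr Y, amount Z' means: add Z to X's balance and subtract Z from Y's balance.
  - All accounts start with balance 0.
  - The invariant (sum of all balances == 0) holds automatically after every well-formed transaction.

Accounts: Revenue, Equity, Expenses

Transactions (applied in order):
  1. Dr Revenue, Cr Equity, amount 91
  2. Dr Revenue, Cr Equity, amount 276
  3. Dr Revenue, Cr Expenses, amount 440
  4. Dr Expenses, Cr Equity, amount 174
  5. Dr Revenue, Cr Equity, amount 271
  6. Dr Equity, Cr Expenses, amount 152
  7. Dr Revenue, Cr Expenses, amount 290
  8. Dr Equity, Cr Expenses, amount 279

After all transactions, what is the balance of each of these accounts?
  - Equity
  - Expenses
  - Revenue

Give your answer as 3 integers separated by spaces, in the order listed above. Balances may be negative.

After txn 1 (Dr Revenue, Cr Equity, amount 91): Equity=-91 Revenue=91
After txn 2 (Dr Revenue, Cr Equity, amount 276): Equity=-367 Revenue=367
After txn 3 (Dr Revenue, Cr Expenses, amount 440): Equity=-367 Expenses=-440 Revenue=807
After txn 4 (Dr Expenses, Cr Equity, amount 174): Equity=-541 Expenses=-266 Revenue=807
After txn 5 (Dr Revenue, Cr Equity, amount 271): Equity=-812 Expenses=-266 Revenue=1078
After txn 6 (Dr Equity, Cr Expenses, amount 152): Equity=-660 Expenses=-418 Revenue=1078
After txn 7 (Dr Revenue, Cr Expenses, amount 290): Equity=-660 Expenses=-708 Revenue=1368
After txn 8 (Dr Equity, Cr Expenses, amount 279): Equity=-381 Expenses=-987 Revenue=1368

Answer: -381 -987 1368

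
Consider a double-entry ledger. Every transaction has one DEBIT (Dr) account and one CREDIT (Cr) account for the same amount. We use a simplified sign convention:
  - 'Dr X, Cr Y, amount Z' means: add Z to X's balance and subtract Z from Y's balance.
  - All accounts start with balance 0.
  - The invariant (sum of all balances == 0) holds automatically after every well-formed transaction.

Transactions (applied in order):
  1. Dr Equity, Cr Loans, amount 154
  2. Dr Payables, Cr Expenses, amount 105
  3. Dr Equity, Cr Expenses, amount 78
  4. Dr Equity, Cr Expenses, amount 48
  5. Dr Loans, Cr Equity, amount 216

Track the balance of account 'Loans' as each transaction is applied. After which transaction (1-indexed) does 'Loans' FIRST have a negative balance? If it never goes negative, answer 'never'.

After txn 1: Loans=-154

Answer: 1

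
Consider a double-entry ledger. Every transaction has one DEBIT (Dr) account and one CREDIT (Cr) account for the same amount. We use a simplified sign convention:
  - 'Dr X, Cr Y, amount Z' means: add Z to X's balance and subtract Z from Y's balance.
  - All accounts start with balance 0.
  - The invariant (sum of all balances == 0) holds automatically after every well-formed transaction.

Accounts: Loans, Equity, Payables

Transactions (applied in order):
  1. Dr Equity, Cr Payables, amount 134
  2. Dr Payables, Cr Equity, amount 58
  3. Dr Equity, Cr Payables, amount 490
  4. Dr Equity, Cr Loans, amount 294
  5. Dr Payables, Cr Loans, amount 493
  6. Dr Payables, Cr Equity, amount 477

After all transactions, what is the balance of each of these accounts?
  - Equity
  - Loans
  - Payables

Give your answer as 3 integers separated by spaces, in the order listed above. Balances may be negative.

Answer: 383 -787 404

Derivation:
After txn 1 (Dr Equity, Cr Payables, amount 134): Equity=134 Payables=-134
After txn 2 (Dr Payables, Cr Equity, amount 58): Equity=76 Payables=-76
After txn 3 (Dr Equity, Cr Payables, amount 490): Equity=566 Payables=-566
After txn 4 (Dr Equity, Cr Loans, amount 294): Equity=860 Loans=-294 Payables=-566
After txn 5 (Dr Payables, Cr Loans, amount 493): Equity=860 Loans=-787 Payables=-73
After txn 6 (Dr Payables, Cr Equity, amount 477): Equity=383 Loans=-787 Payables=404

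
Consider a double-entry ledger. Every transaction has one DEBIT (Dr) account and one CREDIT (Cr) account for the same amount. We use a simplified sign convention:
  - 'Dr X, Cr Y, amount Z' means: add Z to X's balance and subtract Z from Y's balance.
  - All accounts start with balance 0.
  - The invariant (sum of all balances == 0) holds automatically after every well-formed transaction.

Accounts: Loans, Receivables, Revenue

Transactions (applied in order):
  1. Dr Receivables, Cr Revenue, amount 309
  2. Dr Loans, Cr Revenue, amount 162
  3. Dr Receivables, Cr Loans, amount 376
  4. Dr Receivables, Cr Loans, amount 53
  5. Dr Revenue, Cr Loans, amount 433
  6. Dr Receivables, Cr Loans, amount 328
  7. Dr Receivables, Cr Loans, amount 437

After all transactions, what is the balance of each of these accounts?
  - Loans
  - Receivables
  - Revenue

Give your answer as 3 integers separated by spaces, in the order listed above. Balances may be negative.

After txn 1 (Dr Receivables, Cr Revenue, amount 309): Receivables=309 Revenue=-309
After txn 2 (Dr Loans, Cr Revenue, amount 162): Loans=162 Receivables=309 Revenue=-471
After txn 3 (Dr Receivables, Cr Loans, amount 376): Loans=-214 Receivables=685 Revenue=-471
After txn 4 (Dr Receivables, Cr Loans, amount 53): Loans=-267 Receivables=738 Revenue=-471
After txn 5 (Dr Revenue, Cr Loans, amount 433): Loans=-700 Receivables=738 Revenue=-38
After txn 6 (Dr Receivables, Cr Loans, amount 328): Loans=-1028 Receivables=1066 Revenue=-38
After txn 7 (Dr Receivables, Cr Loans, amount 437): Loans=-1465 Receivables=1503 Revenue=-38

Answer: -1465 1503 -38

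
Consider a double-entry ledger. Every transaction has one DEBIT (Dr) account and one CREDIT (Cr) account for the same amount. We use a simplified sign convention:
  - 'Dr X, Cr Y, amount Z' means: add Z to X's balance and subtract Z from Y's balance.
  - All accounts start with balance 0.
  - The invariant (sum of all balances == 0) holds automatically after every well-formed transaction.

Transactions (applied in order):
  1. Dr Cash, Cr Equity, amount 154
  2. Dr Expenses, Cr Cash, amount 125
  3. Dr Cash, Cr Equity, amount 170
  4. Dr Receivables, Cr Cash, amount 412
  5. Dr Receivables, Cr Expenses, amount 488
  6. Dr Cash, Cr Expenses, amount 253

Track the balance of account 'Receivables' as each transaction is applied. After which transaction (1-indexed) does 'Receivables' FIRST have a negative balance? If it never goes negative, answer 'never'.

Answer: never

Derivation:
After txn 1: Receivables=0
After txn 2: Receivables=0
After txn 3: Receivables=0
After txn 4: Receivables=412
After txn 5: Receivables=900
After txn 6: Receivables=900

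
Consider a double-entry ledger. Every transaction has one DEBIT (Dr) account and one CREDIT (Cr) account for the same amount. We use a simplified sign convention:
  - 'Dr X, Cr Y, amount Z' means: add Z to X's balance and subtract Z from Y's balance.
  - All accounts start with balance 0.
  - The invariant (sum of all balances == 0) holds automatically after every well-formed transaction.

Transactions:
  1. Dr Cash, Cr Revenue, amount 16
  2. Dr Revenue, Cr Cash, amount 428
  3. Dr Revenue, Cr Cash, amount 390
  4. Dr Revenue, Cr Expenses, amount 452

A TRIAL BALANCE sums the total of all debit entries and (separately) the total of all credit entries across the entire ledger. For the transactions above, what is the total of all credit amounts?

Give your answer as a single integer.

Txn 1: credit+=16
Txn 2: credit+=428
Txn 3: credit+=390
Txn 4: credit+=452
Total credits = 1286

Answer: 1286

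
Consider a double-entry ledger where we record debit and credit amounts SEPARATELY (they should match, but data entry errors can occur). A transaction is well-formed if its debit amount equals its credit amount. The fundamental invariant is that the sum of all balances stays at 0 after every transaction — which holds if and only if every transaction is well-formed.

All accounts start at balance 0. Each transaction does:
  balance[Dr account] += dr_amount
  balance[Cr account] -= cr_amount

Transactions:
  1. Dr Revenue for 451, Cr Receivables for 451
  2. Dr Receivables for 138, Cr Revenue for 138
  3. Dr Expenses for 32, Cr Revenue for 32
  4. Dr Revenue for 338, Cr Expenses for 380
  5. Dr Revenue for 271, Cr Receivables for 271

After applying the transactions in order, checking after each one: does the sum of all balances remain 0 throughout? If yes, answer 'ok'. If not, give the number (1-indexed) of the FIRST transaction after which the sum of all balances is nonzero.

Answer: 4

Derivation:
After txn 1: dr=451 cr=451 sum_balances=0
After txn 2: dr=138 cr=138 sum_balances=0
After txn 3: dr=32 cr=32 sum_balances=0
After txn 4: dr=338 cr=380 sum_balances=-42
After txn 5: dr=271 cr=271 sum_balances=-42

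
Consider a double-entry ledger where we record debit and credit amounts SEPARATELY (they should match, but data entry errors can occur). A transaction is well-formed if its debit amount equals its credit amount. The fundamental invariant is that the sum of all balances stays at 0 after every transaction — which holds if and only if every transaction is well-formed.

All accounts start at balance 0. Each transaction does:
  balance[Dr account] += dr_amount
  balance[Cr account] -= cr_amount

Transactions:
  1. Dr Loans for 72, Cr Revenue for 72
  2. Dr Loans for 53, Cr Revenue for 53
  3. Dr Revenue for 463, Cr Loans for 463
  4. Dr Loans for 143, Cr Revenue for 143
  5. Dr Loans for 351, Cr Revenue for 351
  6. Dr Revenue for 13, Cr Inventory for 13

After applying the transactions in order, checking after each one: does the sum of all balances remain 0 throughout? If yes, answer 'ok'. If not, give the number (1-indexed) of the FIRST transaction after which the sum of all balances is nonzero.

After txn 1: dr=72 cr=72 sum_balances=0
After txn 2: dr=53 cr=53 sum_balances=0
After txn 3: dr=463 cr=463 sum_balances=0
After txn 4: dr=143 cr=143 sum_balances=0
After txn 5: dr=351 cr=351 sum_balances=0
After txn 6: dr=13 cr=13 sum_balances=0

Answer: ok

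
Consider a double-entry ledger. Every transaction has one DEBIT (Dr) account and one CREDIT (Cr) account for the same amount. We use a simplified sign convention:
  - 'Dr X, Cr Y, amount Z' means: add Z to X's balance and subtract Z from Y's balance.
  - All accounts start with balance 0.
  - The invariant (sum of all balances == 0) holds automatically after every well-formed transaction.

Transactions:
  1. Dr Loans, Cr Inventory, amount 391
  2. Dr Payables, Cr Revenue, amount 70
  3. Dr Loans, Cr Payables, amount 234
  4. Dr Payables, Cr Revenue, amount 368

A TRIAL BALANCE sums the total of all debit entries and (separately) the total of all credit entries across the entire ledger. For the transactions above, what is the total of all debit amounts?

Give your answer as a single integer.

Answer: 1063

Derivation:
Txn 1: debit+=391
Txn 2: debit+=70
Txn 3: debit+=234
Txn 4: debit+=368
Total debits = 1063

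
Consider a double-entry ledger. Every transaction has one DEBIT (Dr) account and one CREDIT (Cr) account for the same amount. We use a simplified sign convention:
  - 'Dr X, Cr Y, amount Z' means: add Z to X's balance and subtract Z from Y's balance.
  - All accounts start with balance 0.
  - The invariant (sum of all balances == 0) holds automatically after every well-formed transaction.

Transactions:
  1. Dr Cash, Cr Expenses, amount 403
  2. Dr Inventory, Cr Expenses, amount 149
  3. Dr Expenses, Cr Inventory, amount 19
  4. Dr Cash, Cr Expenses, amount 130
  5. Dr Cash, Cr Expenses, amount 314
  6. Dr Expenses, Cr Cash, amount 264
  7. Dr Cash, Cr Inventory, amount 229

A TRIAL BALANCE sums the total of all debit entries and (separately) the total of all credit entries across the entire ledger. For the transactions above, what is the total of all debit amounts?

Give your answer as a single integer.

Answer: 1508

Derivation:
Txn 1: debit+=403
Txn 2: debit+=149
Txn 3: debit+=19
Txn 4: debit+=130
Txn 5: debit+=314
Txn 6: debit+=264
Txn 7: debit+=229
Total debits = 1508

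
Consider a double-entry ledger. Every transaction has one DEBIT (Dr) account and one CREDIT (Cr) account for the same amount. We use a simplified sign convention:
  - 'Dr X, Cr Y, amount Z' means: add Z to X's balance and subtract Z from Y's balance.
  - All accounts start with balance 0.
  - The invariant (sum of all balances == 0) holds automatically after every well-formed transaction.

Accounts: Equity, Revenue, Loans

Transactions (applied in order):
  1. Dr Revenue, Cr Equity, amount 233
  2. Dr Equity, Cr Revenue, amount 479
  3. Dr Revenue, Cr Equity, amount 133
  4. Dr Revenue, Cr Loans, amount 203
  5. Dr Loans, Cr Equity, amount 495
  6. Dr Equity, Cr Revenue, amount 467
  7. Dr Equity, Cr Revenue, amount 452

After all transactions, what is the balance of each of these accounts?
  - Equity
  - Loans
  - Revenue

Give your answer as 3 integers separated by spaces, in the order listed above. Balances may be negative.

Answer: 537 292 -829

Derivation:
After txn 1 (Dr Revenue, Cr Equity, amount 233): Equity=-233 Revenue=233
After txn 2 (Dr Equity, Cr Revenue, amount 479): Equity=246 Revenue=-246
After txn 3 (Dr Revenue, Cr Equity, amount 133): Equity=113 Revenue=-113
After txn 4 (Dr Revenue, Cr Loans, amount 203): Equity=113 Loans=-203 Revenue=90
After txn 5 (Dr Loans, Cr Equity, amount 495): Equity=-382 Loans=292 Revenue=90
After txn 6 (Dr Equity, Cr Revenue, amount 467): Equity=85 Loans=292 Revenue=-377
After txn 7 (Dr Equity, Cr Revenue, amount 452): Equity=537 Loans=292 Revenue=-829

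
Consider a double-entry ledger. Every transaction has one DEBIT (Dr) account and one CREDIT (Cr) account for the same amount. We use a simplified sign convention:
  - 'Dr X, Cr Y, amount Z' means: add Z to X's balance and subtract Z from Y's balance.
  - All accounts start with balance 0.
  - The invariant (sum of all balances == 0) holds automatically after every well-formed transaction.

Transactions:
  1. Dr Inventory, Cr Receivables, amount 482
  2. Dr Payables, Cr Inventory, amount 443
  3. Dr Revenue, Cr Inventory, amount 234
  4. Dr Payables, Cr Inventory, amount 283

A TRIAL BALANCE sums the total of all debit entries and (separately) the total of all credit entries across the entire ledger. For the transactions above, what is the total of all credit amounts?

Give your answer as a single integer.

Answer: 1442

Derivation:
Txn 1: credit+=482
Txn 2: credit+=443
Txn 3: credit+=234
Txn 4: credit+=283
Total credits = 1442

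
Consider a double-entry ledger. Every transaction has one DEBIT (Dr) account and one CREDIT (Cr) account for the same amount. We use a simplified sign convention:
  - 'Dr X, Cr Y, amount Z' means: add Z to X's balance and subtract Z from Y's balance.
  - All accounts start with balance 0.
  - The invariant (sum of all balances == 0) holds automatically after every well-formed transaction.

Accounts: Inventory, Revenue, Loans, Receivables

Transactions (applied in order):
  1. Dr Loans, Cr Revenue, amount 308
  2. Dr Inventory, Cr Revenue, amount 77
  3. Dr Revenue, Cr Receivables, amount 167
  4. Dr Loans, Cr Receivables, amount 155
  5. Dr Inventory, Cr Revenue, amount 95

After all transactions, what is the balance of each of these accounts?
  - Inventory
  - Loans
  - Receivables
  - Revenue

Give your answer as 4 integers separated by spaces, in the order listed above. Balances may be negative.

Answer: 172 463 -322 -313

Derivation:
After txn 1 (Dr Loans, Cr Revenue, amount 308): Loans=308 Revenue=-308
After txn 2 (Dr Inventory, Cr Revenue, amount 77): Inventory=77 Loans=308 Revenue=-385
After txn 3 (Dr Revenue, Cr Receivables, amount 167): Inventory=77 Loans=308 Receivables=-167 Revenue=-218
After txn 4 (Dr Loans, Cr Receivables, amount 155): Inventory=77 Loans=463 Receivables=-322 Revenue=-218
After txn 5 (Dr Inventory, Cr Revenue, amount 95): Inventory=172 Loans=463 Receivables=-322 Revenue=-313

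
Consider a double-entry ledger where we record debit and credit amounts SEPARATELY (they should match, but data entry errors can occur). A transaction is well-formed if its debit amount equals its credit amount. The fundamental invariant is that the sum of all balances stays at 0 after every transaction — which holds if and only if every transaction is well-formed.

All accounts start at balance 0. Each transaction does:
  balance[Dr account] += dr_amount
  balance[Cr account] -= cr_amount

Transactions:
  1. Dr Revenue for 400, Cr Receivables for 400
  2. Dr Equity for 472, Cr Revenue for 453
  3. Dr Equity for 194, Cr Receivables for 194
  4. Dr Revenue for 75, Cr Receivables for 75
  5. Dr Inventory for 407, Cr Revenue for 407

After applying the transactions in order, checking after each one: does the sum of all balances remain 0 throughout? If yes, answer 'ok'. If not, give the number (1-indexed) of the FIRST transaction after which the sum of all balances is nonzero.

After txn 1: dr=400 cr=400 sum_balances=0
After txn 2: dr=472 cr=453 sum_balances=19
After txn 3: dr=194 cr=194 sum_balances=19
After txn 4: dr=75 cr=75 sum_balances=19
After txn 5: dr=407 cr=407 sum_balances=19

Answer: 2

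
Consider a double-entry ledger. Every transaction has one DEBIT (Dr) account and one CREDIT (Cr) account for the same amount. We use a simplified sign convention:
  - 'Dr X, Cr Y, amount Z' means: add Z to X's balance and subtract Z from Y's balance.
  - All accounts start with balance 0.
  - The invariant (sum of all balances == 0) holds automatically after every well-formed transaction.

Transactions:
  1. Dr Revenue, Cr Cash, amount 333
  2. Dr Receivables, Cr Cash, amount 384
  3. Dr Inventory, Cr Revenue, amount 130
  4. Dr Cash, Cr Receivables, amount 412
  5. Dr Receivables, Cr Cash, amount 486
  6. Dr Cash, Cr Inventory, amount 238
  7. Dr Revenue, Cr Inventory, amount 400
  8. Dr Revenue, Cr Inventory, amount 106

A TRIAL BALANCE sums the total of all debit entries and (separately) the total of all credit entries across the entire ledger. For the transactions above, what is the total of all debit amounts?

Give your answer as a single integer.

Answer: 2489

Derivation:
Txn 1: debit+=333
Txn 2: debit+=384
Txn 3: debit+=130
Txn 4: debit+=412
Txn 5: debit+=486
Txn 6: debit+=238
Txn 7: debit+=400
Txn 8: debit+=106
Total debits = 2489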